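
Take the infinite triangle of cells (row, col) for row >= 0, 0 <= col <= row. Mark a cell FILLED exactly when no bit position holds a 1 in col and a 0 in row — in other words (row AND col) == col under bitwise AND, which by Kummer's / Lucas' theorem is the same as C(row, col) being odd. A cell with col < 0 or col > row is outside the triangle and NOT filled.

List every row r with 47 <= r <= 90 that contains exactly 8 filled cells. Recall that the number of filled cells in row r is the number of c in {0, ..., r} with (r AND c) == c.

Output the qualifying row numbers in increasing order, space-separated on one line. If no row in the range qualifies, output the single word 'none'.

Row r has 2^popcount(r) filled cells, so we need popcount(r) = log2(8) = 3.
Scan r = 47..90 and keep those with exactly 3 one-bits:
r=47=101111 popcount=5 -> skip
r=48=110000 popcount=2 -> skip
r=49=110001 popcount=3 -> KEEP
r=50=110010 popcount=3 -> KEEP
r=51=110011 popcount=4 -> skip
r=52=110100 popcount=3 -> KEEP
r=53=110101 popcount=4 -> skip
r=54=110110 popcount=4 -> skip
r=55=110111 popcount=5 -> skip
r=56=111000 popcount=3 -> KEEP
r=57=111001 popcount=4 -> skip
r=58=111010 popcount=4 -> skip
r=59=111011 popcount=5 -> skip
r=60=111100 popcount=4 -> skip
r=61=111101 popcount=5 -> skip
r=62=111110 popcount=5 -> skip
r=63=111111 popcount=6 -> skip
r=64=1000000 popcount=1 -> skip
r=65=1000001 popcount=2 -> skip
r=66=1000010 popcount=2 -> skip
r=67=1000011 popcount=3 -> KEEP
r=68=1000100 popcount=2 -> skip
r=69=1000101 popcount=3 -> KEEP
r=70=1000110 popcount=3 -> KEEP
r=71=1000111 popcount=4 -> skip
r=72=1001000 popcount=2 -> skip
r=73=1001001 popcount=3 -> KEEP
r=74=1001010 popcount=3 -> KEEP
r=75=1001011 popcount=4 -> skip
r=76=1001100 popcount=3 -> KEEP
r=77=1001101 popcount=4 -> skip
r=78=1001110 popcount=4 -> skip
r=79=1001111 popcount=5 -> skip
r=80=1010000 popcount=2 -> skip
r=81=1010001 popcount=3 -> KEEP
r=82=1010010 popcount=3 -> KEEP
r=83=1010011 popcount=4 -> skip
r=84=1010100 popcount=3 -> KEEP
r=85=1010101 popcount=4 -> skip
r=86=1010110 popcount=4 -> skip
r=87=1010111 popcount=5 -> skip
r=88=1011000 popcount=3 -> KEEP
r=89=1011001 popcount=4 -> skip
r=90=1011010 popcount=4 -> skip
Kept rows: 49 50 52 56 67 69 70 73 74 76 81 82 84 88

Answer: 49 50 52 56 67 69 70 73 74 76 81 82 84 88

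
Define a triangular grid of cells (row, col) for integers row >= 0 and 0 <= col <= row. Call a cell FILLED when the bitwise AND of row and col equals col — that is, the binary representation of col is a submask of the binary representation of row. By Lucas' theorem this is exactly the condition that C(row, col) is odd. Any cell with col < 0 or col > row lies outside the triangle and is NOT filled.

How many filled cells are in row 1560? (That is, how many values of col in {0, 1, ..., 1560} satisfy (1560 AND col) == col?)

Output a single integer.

Answer: 16

Derivation:
1560 in binary = 11000011000
popcount(1560) = number of 1-bits in 11000011000 = 4
A col c satisfies (1560 AND c) == c iff every set bit of c is also set in 1560; each of the 4 set bits of 1560 can independently be on or off in c.
count = 2^4 = 16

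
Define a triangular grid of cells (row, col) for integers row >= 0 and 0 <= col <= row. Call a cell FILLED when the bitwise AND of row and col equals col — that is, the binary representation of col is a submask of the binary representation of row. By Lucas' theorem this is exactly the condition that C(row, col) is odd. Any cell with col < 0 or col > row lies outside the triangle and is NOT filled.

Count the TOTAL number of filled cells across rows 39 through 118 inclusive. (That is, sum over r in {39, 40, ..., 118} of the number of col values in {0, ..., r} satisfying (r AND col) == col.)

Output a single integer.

Answer: 1410

Derivation:
r39=100111 pc4: +16 =16
r40=101000 pc2: +4 =20
r41=101001 pc3: +8 =28
r42=101010 pc3: +8 =36
r43=101011 pc4: +16 =52
r44=101100 pc3: +8 =60
r45=101101 pc4: +16 =76
r46=101110 pc4: +16 =92
r47=101111 pc5: +32 =124
r48=110000 pc2: +4 =128
r49=110001 pc3: +8 =136
r50=110010 pc3: +8 =144
r51=110011 pc4: +16 =160
r52=110100 pc3: +8 =168
r53=110101 pc4: +16 =184
r54=110110 pc4: +16 =200
r55=110111 pc5: +32 =232
r56=111000 pc3: +8 =240
r57=111001 pc4: +16 =256
r58=111010 pc4: +16 =272
r59=111011 pc5: +32 =304
r60=111100 pc4: +16 =320
r61=111101 pc5: +32 =352
r62=111110 pc5: +32 =384
r63=111111 pc6: +64 =448
r64=1000000 pc1: +2 =450
r65=1000001 pc2: +4 =454
r66=1000010 pc2: +4 =458
r67=1000011 pc3: +8 =466
r68=1000100 pc2: +4 =470
r69=1000101 pc3: +8 =478
r70=1000110 pc3: +8 =486
r71=1000111 pc4: +16 =502
r72=1001000 pc2: +4 =506
r73=1001001 pc3: +8 =514
r74=1001010 pc3: +8 =522
r75=1001011 pc4: +16 =538
r76=1001100 pc3: +8 =546
r77=1001101 pc4: +16 =562
r78=1001110 pc4: +16 =578
r79=1001111 pc5: +32 =610
r80=1010000 pc2: +4 =614
r81=1010001 pc3: +8 =622
r82=1010010 pc3: +8 =630
r83=1010011 pc4: +16 =646
r84=1010100 pc3: +8 =654
r85=1010101 pc4: +16 =670
r86=1010110 pc4: +16 =686
r87=1010111 pc5: +32 =718
r88=1011000 pc3: +8 =726
r89=1011001 pc4: +16 =742
r90=1011010 pc4: +16 =758
r91=1011011 pc5: +32 =790
r92=1011100 pc4: +16 =806
r93=1011101 pc5: +32 =838
r94=1011110 pc5: +32 =870
r95=1011111 pc6: +64 =934
r96=1100000 pc2: +4 =938
r97=1100001 pc3: +8 =946
r98=1100010 pc3: +8 =954
r99=1100011 pc4: +16 =970
r100=1100100 pc3: +8 =978
r101=1100101 pc4: +16 =994
r102=1100110 pc4: +16 =1010
r103=1100111 pc5: +32 =1042
r104=1101000 pc3: +8 =1050
r105=1101001 pc4: +16 =1066
r106=1101010 pc4: +16 =1082
r107=1101011 pc5: +32 =1114
r108=1101100 pc4: +16 =1130
r109=1101101 pc5: +32 =1162
r110=1101110 pc5: +32 =1194
r111=1101111 pc6: +64 =1258
r112=1110000 pc3: +8 =1266
r113=1110001 pc4: +16 =1282
r114=1110010 pc4: +16 =1298
r115=1110011 pc5: +32 =1330
r116=1110100 pc4: +16 =1346
r117=1110101 pc5: +32 =1378
r118=1110110 pc5: +32 =1410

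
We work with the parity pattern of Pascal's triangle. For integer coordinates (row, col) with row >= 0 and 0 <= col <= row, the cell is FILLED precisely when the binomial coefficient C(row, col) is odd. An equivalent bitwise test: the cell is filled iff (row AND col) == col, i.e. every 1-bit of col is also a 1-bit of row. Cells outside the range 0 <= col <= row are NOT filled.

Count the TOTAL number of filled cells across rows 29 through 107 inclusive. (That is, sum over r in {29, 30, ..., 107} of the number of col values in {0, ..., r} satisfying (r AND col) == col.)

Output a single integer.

r29=11101 pc4: +16 =16
r30=11110 pc4: +16 =32
r31=11111 pc5: +32 =64
r32=100000 pc1: +2 =66
r33=100001 pc2: +4 =70
r34=100010 pc2: +4 =74
r35=100011 pc3: +8 =82
r36=100100 pc2: +4 =86
r37=100101 pc3: +8 =94
r38=100110 pc3: +8 =102
r39=100111 pc4: +16 =118
r40=101000 pc2: +4 =122
r41=101001 pc3: +8 =130
r42=101010 pc3: +8 =138
r43=101011 pc4: +16 =154
r44=101100 pc3: +8 =162
r45=101101 pc4: +16 =178
r46=101110 pc4: +16 =194
r47=101111 pc5: +32 =226
r48=110000 pc2: +4 =230
r49=110001 pc3: +8 =238
r50=110010 pc3: +8 =246
r51=110011 pc4: +16 =262
r52=110100 pc3: +8 =270
r53=110101 pc4: +16 =286
r54=110110 pc4: +16 =302
r55=110111 pc5: +32 =334
r56=111000 pc3: +8 =342
r57=111001 pc4: +16 =358
r58=111010 pc4: +16 =374
r59=111011 pc5: +32 =406
r60=111100 pc4: +16 =422
r61=111101 pc5: +32 =454
r62=111110 pc5: +32 =486
r63=111111 pc6: +64 =550
r64=1000000 pc1: +2 =552
r65=1000001 pc2: +4 =556
r66=1000010 pc2: +4 =560
r67=1000011 pc3: +8 =568
r68=1000100 pc2: +4 =572
r69=1000101 pc3: +8 =580
r70=1000110 pc3: +8 =588
r71=1000111 pc4: +16 =604
r72=1001000 pc2: +4 =608
r73=1001001 pc3: +8 =616
r74=1001010 pc3: +8 =624
r75=1001011 pc4: +16 =640
r76=1001100 pc3: +8 =648
r77=1001101 pc4: +16 =664
r78=1001110 pc4: +16 =680
r79=1001111 pc5: +32 =712
r80=1010000 pc2: +4 =716
r81=1010001 pc3: +8 =724
r82=1010010 pc3: +8 =732
r83=1010011 pc4: +16 =748
r84=1010100 pc3: +8 =756
r85=1010101 pc4: +16 =772
r86=1010110 pc4: +16 =788
r87=1010111 pc5: +32 =820
r88=1011000 pc3: +8 =828
r89=1011001 pc4: +16 =844
r90=1011010 pc4: +16 =860
r91=1011011 pc5: +32 =892
r92=1011100 pc4: +16 =908
r93=1011101 pc5: +32 =940
r94=1011110 pc5: +32 =972
r95=1011111 pc6: +64 =1036
r96=1100000 pc2: +4 =1040
r97=1100001 pc3: +8 =1048
r98=1100010 pc3: +8 =1056
r99=1100011 pc4: +16 =1072
r100=1100100 pc3: +8 =1080
r101=1100101 pc4: +16 =1096
r102=1100110 pc4: +16 =1112
r103=1100111 pc5: +32 =1144
r104=1101000 pc3: +8 =1152
r105=1101001 pc4: +16 =1168
r106=1101010 pc4: +16 =1184
r107=1101011 pc5: +32 =1216

Answer: 1216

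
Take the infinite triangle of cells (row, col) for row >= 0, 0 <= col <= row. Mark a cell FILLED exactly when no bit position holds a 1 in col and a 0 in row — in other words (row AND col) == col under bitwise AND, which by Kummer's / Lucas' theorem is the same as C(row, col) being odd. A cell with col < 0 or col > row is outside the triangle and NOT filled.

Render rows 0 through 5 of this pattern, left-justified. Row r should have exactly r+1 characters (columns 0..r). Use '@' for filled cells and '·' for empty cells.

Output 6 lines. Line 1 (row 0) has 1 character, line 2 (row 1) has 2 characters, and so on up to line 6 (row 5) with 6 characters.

r0=0: @
r1=1: @@
r2=10: @·@
r3=11: @@@@
r4=100: @···@
r5=101: @@··@@

Answer: @
@@
@·@
@@@@
@···@
@@··@@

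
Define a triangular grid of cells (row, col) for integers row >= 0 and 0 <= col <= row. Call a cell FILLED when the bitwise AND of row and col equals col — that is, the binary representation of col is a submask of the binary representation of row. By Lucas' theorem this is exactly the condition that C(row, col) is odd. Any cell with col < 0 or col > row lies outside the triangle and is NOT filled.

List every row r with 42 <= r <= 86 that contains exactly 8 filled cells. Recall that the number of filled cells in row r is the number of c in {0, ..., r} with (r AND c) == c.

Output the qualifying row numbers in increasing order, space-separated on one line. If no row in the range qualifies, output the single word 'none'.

Row r has 2^popcount(r) filled cells, so we need popcount(r) = log2(8) = 3.
Scan r = 42..86 and keep those with exactly 3 one-bits:
r=42=101010 popcount=3 -> KEEP
r=43=101011 popcount=4 -> skip
r=44=101100 popcount=3 -> KEEP
r=45=101101 popcount=4 -> skip
r=46=101110 popcount=4 -> skip
r=47=101111 popcount=5 -> skip
r=48=110000 popcount=2 -> skip
r=49=110001 popcount=3 -> KEEP
r=50=110010 popcount=3 -> KEEP
r=51=110011 popcount=4 -> skip
r=52=110100 popcount=3 -> KEEP
r=53=110101 popcount=4 -> skip
r=54=110110 popcount=4 -> skip
r=55=110111 popcount=5 -> skip
r=56=111000 popcount=3 -> KEEP
r=57=111001 popcount=4 -> skip
r=58=111010 popcount=4 -> skip
r=59=111011 popcount=5 -> skip
r=60=111100 popcount=4 -> skip
r=61=111101 popcount=5 -> skip
r=62=111110 popcount=5 -> skip
r=63=111111 popcount=6 -> skip
r=64=1000000 popcount=1 -> skip
r=65=1000001 popcount=2 -> skip
r=66=1000010 popcount=2 -> skip
r=67=1000011 popcount=3 -> KEEP
r=68=1000100 popcount=2 -> skip
r=69=1000101 popcount=3 -> KEEP
r=70=1000110 popcount=3 -> KEEP
r=71=1000111 popcount=4 -> skip
r=72=1001000 popcount=2 -> skip
r=73=1001001 popcount=3 -> KEEP
r=74=1001010 popcount=3 -> KEEP
r=75=1001011 popcount=4 -> skip
r=76=1001100 popcount=3 -> KEEP
r=77=1001101 popcount=4 -> skip
r=78=1001110 popcount=4 -> skip
r=79=1001111 popcount=5 -> skip
r=80=1010000 popcount=2 -> skip
r=81=1010001 popcount=3 -> KEEP
r=82=1010010 popcount=3 -> KEEP
r=83=1010011 popcount=4 -> skip
r=84=1010100 popcount=3 -> KEEP
r=85=1010101 popcount=4 -> skip
r=86=1010110 popcount=4 -> skip
Kept rows: 42 44 49 50 52 56 67 69 70 73 74 76 81 82 84

Answer: 42 44 49 50 52 56 67 69 70 73 74 76 81 82 84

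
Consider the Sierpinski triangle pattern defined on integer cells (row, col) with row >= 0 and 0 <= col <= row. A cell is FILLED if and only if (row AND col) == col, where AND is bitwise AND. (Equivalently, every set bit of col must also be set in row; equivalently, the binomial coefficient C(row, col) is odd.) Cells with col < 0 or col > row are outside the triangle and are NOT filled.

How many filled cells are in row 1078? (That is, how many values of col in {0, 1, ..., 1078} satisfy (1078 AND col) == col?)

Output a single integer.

Answer: 32

Derivation:
1078 in binary = 10000110110
popcount(1078) = number of 1-bits in 10000110110 = 5
A col c satisfies (1078 AND c) == c iff every set bit of c is also set in 1078; each of the 5 set bits of 1078 can independently be on or off in c.
count = 2^5 = 32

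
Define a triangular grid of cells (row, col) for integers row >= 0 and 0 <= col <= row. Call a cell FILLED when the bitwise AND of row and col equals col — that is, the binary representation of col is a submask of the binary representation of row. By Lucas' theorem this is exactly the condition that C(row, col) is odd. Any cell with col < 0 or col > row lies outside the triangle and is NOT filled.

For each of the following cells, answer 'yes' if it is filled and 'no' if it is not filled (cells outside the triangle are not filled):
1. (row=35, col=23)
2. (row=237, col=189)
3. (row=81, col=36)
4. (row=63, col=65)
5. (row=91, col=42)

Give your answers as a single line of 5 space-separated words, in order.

(35,23): row=0b100011, col=0b10111, row AND col = 0b11 = 3; 3 != 23 -> empty
(237,189): row=0b11101101, col=0b10111101, row AND col = 0b10101101 = 173; 173 != 189 -> empty
(81,36): row=0b1010001, col=0b100100, row AND col = 0b0 = 0; 0 != 36 -> empty
(63,65): col outside [0, 63] -> not filled
(91,42): row=0b1011011, col=0b101010, row AND col = 0b1010 = 10; 10 != 42 -> empty

Answer: no no no no no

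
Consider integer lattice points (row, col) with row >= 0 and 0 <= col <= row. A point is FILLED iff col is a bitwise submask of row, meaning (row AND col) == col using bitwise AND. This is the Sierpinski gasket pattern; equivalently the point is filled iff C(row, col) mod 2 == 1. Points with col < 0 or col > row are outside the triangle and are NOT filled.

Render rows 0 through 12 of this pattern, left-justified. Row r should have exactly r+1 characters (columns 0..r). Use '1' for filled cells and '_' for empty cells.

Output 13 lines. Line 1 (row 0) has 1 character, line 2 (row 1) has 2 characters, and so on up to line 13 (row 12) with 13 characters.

Answer: 1
11
1_1
1111
1___1
11__11
1_1_1_1
11111111
1_______1
11______11
1_1_____1_1
1111____1111
1___1___1___1

Derivation:
r0=0: 1
r1=1: 11
r2=10: 1_1
r3=11: 1111
r4=100: 1___1
r5=101: 11__11
r6=110: 1_1_1_1
r7=111: 11111111
r8=1000: 1_______1
r9=1001: 11______11
r10=1010: 1_1_____1_1
r11=1011: 1111____1111
r12=1100: 1___1___1___1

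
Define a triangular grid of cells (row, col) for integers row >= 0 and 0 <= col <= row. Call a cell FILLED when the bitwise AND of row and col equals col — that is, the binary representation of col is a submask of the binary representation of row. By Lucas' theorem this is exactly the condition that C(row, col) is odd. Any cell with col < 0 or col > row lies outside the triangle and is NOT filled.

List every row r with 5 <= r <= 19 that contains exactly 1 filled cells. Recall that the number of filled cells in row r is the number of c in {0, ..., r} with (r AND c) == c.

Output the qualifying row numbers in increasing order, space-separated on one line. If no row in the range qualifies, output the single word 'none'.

Answer: none

Derivation:
Row r has 2^popcount(r) filled cells, so we need popcount(r) = log2(1) = 0.
Scan r = 5..19 and keep those with exactly 0 one-bits:
r=5=101 popcount=2 -> skip
r=6=110 popcount=2 -> skip
r=7=111 popcount=3 -> skip
r=8=1000 popcount=1 -> skip
r=9=1001 popcount=2 -> skip
r=10=1010 popcount=2 -> skip
r=11=1011 popcount=3 -> skip
r=12=1100 popcount=2 -> skip
r=13=1101 popcount=3 -> skip
r=14=1110 popcount=3 -> skip
r=15=1111 popcount=4 -> skip
r=16=10000 popcount=1 -> skip
r=17=10001 popcount=2 -> skip
r=18=10010 popcount=2 -> skip
r=19=10011 popcount=3 -> skip
Kept rows: none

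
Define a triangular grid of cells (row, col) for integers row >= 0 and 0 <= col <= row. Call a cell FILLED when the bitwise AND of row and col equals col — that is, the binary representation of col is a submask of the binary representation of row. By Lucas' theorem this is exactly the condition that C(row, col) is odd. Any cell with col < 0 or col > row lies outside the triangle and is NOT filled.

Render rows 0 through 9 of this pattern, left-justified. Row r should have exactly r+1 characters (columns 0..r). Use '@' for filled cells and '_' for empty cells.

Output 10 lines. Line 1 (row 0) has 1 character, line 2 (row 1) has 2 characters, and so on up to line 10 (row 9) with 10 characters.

Answer: @
@@
@_@
@@@@
@___@
@@__@@
@_@_@_@
@@@@@@@@
@_______@
@@______@@

Derivation:
r0=0: @
r1=1: @@
r2=10: @_@
r3=11: @@@@
r4=100: @___@
r5=101: @@__@@
r6=110: @_@_@_@
r7=111: @@@@@@@@
r8=1000: @_______@
r9=1001: @@______@@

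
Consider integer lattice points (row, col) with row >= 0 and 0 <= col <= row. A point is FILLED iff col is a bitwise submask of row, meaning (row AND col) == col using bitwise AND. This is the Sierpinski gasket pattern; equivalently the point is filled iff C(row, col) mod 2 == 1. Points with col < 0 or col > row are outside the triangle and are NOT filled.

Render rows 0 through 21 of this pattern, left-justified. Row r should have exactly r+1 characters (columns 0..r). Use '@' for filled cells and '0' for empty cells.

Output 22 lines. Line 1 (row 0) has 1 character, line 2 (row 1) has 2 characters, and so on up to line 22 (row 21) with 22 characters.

Answer: @
@@
@0@
@@@@
@000@
@@00@@
@0@0@0@
@@@@@@@@
@0000000@
@@000000@@
@0@00000@0@
@@@@0000@@@@
@000@000@000@
@@00@@00@@00@@
@0@0@0@0@0@0@0@
@@@@@@@@@@@@@@@@
@000000000000000@
@@00000000000000@@
@0@0000000000000@0@
@@@@000000000000@@@@
@000@00000000000@000@
@@00@@0000000000@@00@@

Derivation:
r0=0: @
r1=1: @@
r2=10: @0@
r3=11: @@@@
r4=100: @000@
r5=101: @@00@@
r6=110: @0@0@0@
r7=111: @@@@@@@@
r8=1000: @0000000@
r9=1001: @@000000@@
r10=1010: @0@00000@0@
r11=1011: @@@@0000@@@@
r12=1100: @000@000@000@
r13=1101: @@00@@00@@00@@
r14=1110: @0@0@0@0@0@0@0@
r15=1111: @@@@@@@@@@@@@@@@
r16=10000: @000000000000000@
r17=10001: @@00000000000000@@
r18=10010: @0@0000000000000@0@
r19=10011: @@@@000000000000@@@@
r20=10100: @000@00000000000@000@
r21=10101: @@00@@0000000000@@00@@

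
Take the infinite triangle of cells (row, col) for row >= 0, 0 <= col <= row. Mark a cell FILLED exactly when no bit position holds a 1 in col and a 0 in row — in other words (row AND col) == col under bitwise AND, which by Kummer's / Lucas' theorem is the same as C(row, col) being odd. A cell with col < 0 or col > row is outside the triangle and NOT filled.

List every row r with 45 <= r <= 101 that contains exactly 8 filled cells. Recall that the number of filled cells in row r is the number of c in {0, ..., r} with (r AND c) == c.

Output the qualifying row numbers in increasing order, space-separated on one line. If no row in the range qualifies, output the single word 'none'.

Row r has 2^popcount(r) filled cells, so we need popcount(r) = log2(8) = 3.
Scan r = 45..101 and keep those with exactly 3 one-bits:
r=45=101101 popcount=4 -> skip
r=46=101110 popcount=4 -> skip
r=47=101111 popcount=5 -> skip
r=48=110000 popcount=2 -> skip
r=49=110001 popcount=3 -> KEEP
r=50=110010 popcount=3 -> KEEP
r=51=110011 popcount=4 -> skip
r=52=110100 popcount=3 -> KEEP
r=53=110101 popcount=4 -> skip
r=54=110110 popcount=4 -> skip
r=55=110111 popcount=5 -> skip
r=56=111000 popcount=3 -> KEEP
r=57=111001 popcount=4 -> skip
r=58=111010 popcount=4 -> skip
r=59=111011 popcount=5 -> skip
r=60=111100 popcount=4 -> skip
r=61=111101 popcount=5 -> skip
r=62=111110 popcount=5 -> skip
r=63=111111 popcount=6 -> skip
r=64=1000000 popcount=1 -> skip
r=65=1000001 popcount=2 -> skip
r=66=1000010 popcount=2 -> skip
r=67=1000011 popcount=3 -> KEEP
r=68=1000100 popcount=2 -> skip
r=69=1000101 popcount=3 -> KEEP
r=70=1000110 popcount=3 -> KEEP
r=71=1000111 popcount=4 -> skip
r=72=1001000 popcount=2 -> skip
r=73=1001001 popcount=3 -> KEEP
r=74=1001010 popcount=3 -> KEEP
r=75=1001011 popcount=4 -> skip
r=76=1001100 popcount=3 -> KEEP
r=77=1001101 popcount=4 -> skip
r=78=1001110 popcount=4 -> skip
r=79=1001111 popcount=5 -> skip
r=80=1010000 popcount=2 -> skip
r=81=1010001 popcount=3 -> KEEP
r=82=1010010 popcount=3 -> KEEP
r=83=1010011 popcount=4 -> skip
r=84=1010100 popcount=3 -> KEEP
r=85=1010101 popcount=4 -> skip
r=86=1010110 popcount=4 -> skip
r=87=1010111 popcount=5 -> skip
r=88=1011000 popcount=3 -> KEEP
r=89=1011001 popcount=4 -> skip
r=90=1011010 popcount=4 -> skip
r=91=1011011 popcount=5 -> skip
r=92=1011100 popcount=4 -> skip
r=93=1011101 popcount=5 -> skip
r=94=1011110 popcount=5 -> skip
r=95=1011111 popcount=6 -> skip
r=96=1100000 popcount=2 -> skip
r=97=1100001 popcount=3 -> KEEP
r=98=1100010 popcount=3 -> KEEP
r=99=1100011 popcount=4 -> skip
r=100=1100100 popcount=3 -> KEEP
r=101=1100101 popcount=4 -> skip
Kept rows: 49 50 52 56 67 69 70 73 74 76 81 82 84 88 97 98 100

Answer: 49 50 52 56 67 69 70 73 74 76 81 82 84 88 97 98 100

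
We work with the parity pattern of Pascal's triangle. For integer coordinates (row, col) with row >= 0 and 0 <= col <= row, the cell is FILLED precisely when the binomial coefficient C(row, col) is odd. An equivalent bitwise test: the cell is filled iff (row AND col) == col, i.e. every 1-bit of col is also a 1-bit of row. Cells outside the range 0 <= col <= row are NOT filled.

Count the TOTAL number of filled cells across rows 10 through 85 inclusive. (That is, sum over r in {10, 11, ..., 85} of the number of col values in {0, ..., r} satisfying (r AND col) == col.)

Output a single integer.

Answer: 918

Derivation:
r10=1010 pc2: +4 =4
r11=1011 pc3: +8 =12
r12=1100 pc2: +4 =16
r13=1101 pc3: +8 =24
r14=1110 pc3: +8 =32
r15=1111 pc4: +16 =48
r16=10000 pc1: +2 =50
r17=10001 pc2: +4 =54
r18=10010 pc2: +4 =58
r19=10011 pc3: +8 =66
r20=10100 pc2: +4 =70
r21=10101 pc3: +8 =78
r22=10110 pc3: +8 =86
r23=10111 pc4: +16 =102
r24=11000 pc2: +4 =106
r25=11001 pc3: +8 =114
r26=11010 pc3: +8 =122
r27=11011 pc4: +16 =138
r28=11100 pc3: +8 =146
r29=11101 pc4: +16 =162
r30=11110 pc4: +16 =178
r31=11111 pc5: +32 =210
r32=100000 pc1: +2 =212
r33=100001 pc2: +4 =216
r34=100010 pc2: +4 =220
r35=100011 pc3: +8 =228
r36=100100 pc2: +4 =232
r37=100101 pc3: +8 =240
r38=100110 pc3: +8 =248
r39=100111 pc4: +16 =264
r40=101000 pc2: +4 =268
r41=101001 pc3: +8 =276
r42=101010 pc3: +8 =284
r43=101011 pc4: +16 =300
r44=101100 pc3: +8 =308
r45=101101 pc4: +16 =324
r46=101110 pc4: +16 =340
r47=101111 pc5: +32 =372
r48=110000 pc2: +4 =376
r49=110001 pc3: +8 =384
r50=110010 pc3: +8 =392
r51=110011 pc4: +16 =408
r52=110100 pc3: +8 =416
r53=110101 pc4: +16 =432
r54=110110 pc4: +16 =448
r55=110111 pc5: +32 =480
r56=111000 pc3: +8 =488
r57=111001 pc4: +16 =504
r58=111010 pc4: +16 =520
r59=111011 pc5: +32 =552
r60=111100 pc4: +16 =568
r61=111101 pc5: +32 =600
r62=111110 pc5: +32 =632
r63=111111 pc6: +64 =696
r64=1000000 pc1: +2 =698
r65=1000001 pc2: +4 =702
r66=1000010 pc2: +4 =706
r67=1000011 pc3: +8 =714
r68=1000100 pc2: +4 =718
r69=1000101 pc3: +8 =726
r70=1000110 pc3: +8 =734
r71=1000111 pc4: +16 =750
r72=1001000 pc2: +4 =754
r73=1001001 pc3: +8 =762
r74=1001010 pc3: +8 =770
r75=1001011 pc4: +16 =786
r76=1001100 pc3: +8 =794
r77=1001101 pc4: +16 =810
r78=1001110 pc4: +16 =826
r79=1001111 pc5: +32 =858
r80=1010000 pc2: +4 =862
r81=1010001 pc3: +8 =870
r82=1010010 pc3: +8 =878
r83=1010011 pc4: +16 =894
r84=1010100 pc3: +8 =902
r85=1010101 pc4: +16 =918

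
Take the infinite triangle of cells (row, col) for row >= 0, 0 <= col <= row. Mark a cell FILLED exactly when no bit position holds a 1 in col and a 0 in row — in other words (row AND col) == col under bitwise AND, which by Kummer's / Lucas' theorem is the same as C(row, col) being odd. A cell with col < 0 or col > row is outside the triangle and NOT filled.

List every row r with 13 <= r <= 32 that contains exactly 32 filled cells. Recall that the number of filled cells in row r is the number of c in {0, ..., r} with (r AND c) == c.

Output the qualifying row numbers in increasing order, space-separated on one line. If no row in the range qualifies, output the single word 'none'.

Row r has 2^popcount(r) filled cells, so we need popcount(r) = log2(32) = 5.
Scan r = 13..32 and keep those with exactly 5 one-bits:
r=13=1101 popcount=3 -> skip
r=14=1110 popcount=3 -> skip
r=15=1111 popcount=4 -> skip
r=16=10000 popcount=1 -> skip
r=17=10001 popcount=2 -> skip
r=18=10010 popcount=2 -> skip
r=19=10011 popcount=3 -> skip
r=20=10100 popcount=2 -> skip
r=21=10101 popcount=3 -> skip
r=22=10110 popcount=3 -> skip
r=23=10111 popcount=4 -> skip
r=24=11000 popcount=2 -> skip
r=25=11001 popcount=3 -> skip
r=26=11010 popcount=3 -> skip
r=27=11011 popcount=4 -> skip
r=28=11100 popcount=3 -> skip
r=29=11101 popcount=4 -> skip
r=30=11110 popcount=4 -> skip
r=31=11111 popcount=5 -> KEEP
r=32=100000 popcount=1 -> skip
Kept rows: 31

Answer: 31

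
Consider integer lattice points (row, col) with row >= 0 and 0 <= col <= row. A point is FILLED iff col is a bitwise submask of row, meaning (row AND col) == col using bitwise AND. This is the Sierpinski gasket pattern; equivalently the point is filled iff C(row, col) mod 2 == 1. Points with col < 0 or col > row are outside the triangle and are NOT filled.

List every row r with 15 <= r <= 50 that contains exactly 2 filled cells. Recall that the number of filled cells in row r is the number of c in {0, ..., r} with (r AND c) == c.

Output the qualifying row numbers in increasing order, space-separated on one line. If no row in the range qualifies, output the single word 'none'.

Answer: 16 32

Derivation:
Row r has 2^popcount(r) filled cells, so we need popcount(r) = log2(2) = 1.
Scan r = 15..50 and keep those with exactly 1 one-bits:
r=15=1111 popcount=4 -> skip
r=16=10000 popcount=1 -> KEEP
r=17=10001 popcount=2 -> skip
r=18=10010 popcount=2 -> skip
r=19=10011 popcount=3 -> skip
r=20=10100 popcount=2 -> skip
r=21=10101 popcount=3 -> skip
r=22=10110 popcount=3 -> skip
r=23=10111 popcount=4 -> skip
r=24=11000 popcount=2 -> skip
r=25=11001 popcount=3 -> skip
r=26=11010 popcount=3 -> skip
r=27=11011 popcount=4 -> skip
r=28=11100 popcount=3 -> skip
r=29=11101 popcount=4 -> skip
r=30=11110 popcount=4 -> skip
r=31=11111 popcount=5 -> skip
r=32=100000 popcount=1 -> KEEP
r=33=100001 popcount=2 -> skip
r=34=100010 popcount=2 -> skip
r=35=100011 popcount=3 -> skip
r=36=100100 popcount=2 -> skip
r=37=100101 popcount=3 -> skip
r=38=100110 popcount=3 -> skip
r=39=100111 popcount=4 -> skip
r=40=101000 popcount=2 -> skip
r=41=101001 popcount=3 -> skip
r=42=101010 popcount=3 -> skip
r=43=101011 popcount=4 -> skip
r=44=101100 popcount=3 -> skip
r=45=101101 popcount=4 -> skip
r=46=101110 popcount=4 -> skip
r=47=101111 popcount=5 -> skip
r=48=110000 popcount=2 -> skip
r=49=110001 popcount=3 -> skip
r=50=110010 popcount=3 -> skip
Kept rows: 16 32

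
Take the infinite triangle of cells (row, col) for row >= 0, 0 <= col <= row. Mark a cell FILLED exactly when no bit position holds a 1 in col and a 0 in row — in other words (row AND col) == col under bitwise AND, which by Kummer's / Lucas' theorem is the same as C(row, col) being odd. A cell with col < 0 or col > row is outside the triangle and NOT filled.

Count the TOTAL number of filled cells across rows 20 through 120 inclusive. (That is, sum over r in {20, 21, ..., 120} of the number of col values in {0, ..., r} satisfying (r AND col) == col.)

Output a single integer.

r20=10100 pc2: +4 =4
r21=10101 pc3: +8 =12
r22=10110 pc3: +8 =20
r23=10111 pc4: +16 =36
r24=11000 pc2: +4 =40
r25=11001 pc3: +8 =48
r26=11010 pc3: +8 =56
r27=11011 pc4: +16 =72
r28=11100 pc3: +8 =80
r29=11101 pc4: +16 =96
r30=11110 pc4: +16 =112
r31=11111 pc5: +32 =144
r32=100000 pc1: +2 =146
r33=100001 pc2: +4 =150
r34=100010 pc2: +4 =154
r35=100011 pc3: +8 =162
r36=100100 pc2: +4 =166
r37=100101 pc3: +8 =174
r38=100110 pc3: +8 =182
r39=100111 pc4: +16 =198
r40=101000 pc2: +4 =202
r41=101001 pc3: +8 =210
r42=101010 pc3: +8 =218
r43=101011 pc4: +16 =234
r44=101100 pc3: +8 =242
r45=101101 pc4: +16 =258
r46=101110 pc4: +16 =274
r47=101111 pc5: +32 =306
r48=110000 pc2: +4 =310
r49=110001 pc3: +8 =318
r50=110010 pc3: +8 =326
r51=110011 pc4: +16 =342
r52=110100 pc3: +8 =350
r53=110101 pc4: +16 =366
r54=110110 pc4: +16 =382
r55=110111 pc5: +32 =414
r56=111000 pc3: +8 =422
r57=111001 pc4: +16 =438
r58=111010 pc4: +16 =454
r59=111011 pc5: +32 =486
r60=111100 pc4: +16 =502
r61=111101 pc5: +32 =534
r62=111110 pc5: +32 =566
r63=111111 pc6: +64 =630
r64=1000000 pc1: +2 =632
r65=1000001 pc2: +4 =636
r66=1000010 pc2: +4 =640
r67=1000011 pc3: +8 =648
r68=1000100 pc2: +4 =652
r69=1000101 pc3: +8 =660
r70=1000110 pc3: +8 =668
r71=1000111 pc4: +16 =684
r72=1001000 pc2: +4 =688
r73=1001001 pc3: +8 =696
r74=1001010 pc3: +8 =704
r75=1001011 pc4: +16 =720
r76=1001100 pc3: +8 =728
r77=1001101 pc4: +16 =744
r78=1001110 pc4: +16 =760
r79=1001111 pc5: +32 =792
r80=1010000 pc2: +4 =796
r81=1010001 pc3: +8 =804
r82=1010010 pc3: +8 =812
r83=1010011 pc4: +16 =828
r84=1010100 pc3: +8 =836
r85=1010101 pc4: +16 =852
r86=1010110 pc4: +16 =868
r87=1010111 pc5: +32 =900
r88=1011000 pc3: +8 =908
r89=1011001 pc4: +16 =924
r90=1011010 pc4: +16 =940
r91=1011011 pc5: +32 =972
r92=1011100 pc4: +16 =988
r93=1011101 pc5: +32 =1020
r94=1011110 pc5: +32 =1052
r95=1011111 pc6: +64 =1116
r96=1100000 pc2: +4 =1120
r97=1100001 pc3: +8 =1128
r98=1100010 pc3: +8 =1136
r99=1100011 pc4: +16 =1152
r100=1100100 pc3: +8 =1160
r101=1100101 pc4: +16 =1176
r102=1100110 pc4: +16 =1192
r103=1100111 pc5: +32 =1224
r104=1101000 pc3: +8 =1232
r105=1101001 pc4: +16 =1248
r106=1101010 pc4: +16 =1264
r107=1101011 pc5: +32 =1296
r108=1101100 pc4: +16 =1312
r109=1101101 pc5: +32 =1344
r110=1101110 pc5: +32 =1376
r111=1101111 pc6: +64 =1440
r112=1110000 pc3: +8 =1448
r113=1110001 pc4: +16 =1464
r114=1110010 pc4: +16 =1480
r115=1110011 pc5: +32 =1512
r116=1110100 pc4: +16 =1528
r117=1110101 pc5: +32 =1560
r118=1110110 pc5: +32 =1592
r119=1110111 pc6: +64 =1656
r120=1111000 pc4: +16 =1672

Answer: 1672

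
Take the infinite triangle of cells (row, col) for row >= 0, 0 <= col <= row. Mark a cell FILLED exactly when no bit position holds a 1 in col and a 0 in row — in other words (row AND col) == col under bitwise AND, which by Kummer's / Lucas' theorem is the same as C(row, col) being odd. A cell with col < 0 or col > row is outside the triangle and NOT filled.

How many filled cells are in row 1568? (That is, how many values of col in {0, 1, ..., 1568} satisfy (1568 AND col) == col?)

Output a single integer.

1568 in binary = 11000100000
popcount(1568) = number of 1-bits in 11000100000 = 3
A col c satisfies (1568 AND c) == c iff every set bit of c is also set in 1568; each of the 3 set bits of 1568 can independently be on or off in c.
count = 2^3 = 8

Answer: 8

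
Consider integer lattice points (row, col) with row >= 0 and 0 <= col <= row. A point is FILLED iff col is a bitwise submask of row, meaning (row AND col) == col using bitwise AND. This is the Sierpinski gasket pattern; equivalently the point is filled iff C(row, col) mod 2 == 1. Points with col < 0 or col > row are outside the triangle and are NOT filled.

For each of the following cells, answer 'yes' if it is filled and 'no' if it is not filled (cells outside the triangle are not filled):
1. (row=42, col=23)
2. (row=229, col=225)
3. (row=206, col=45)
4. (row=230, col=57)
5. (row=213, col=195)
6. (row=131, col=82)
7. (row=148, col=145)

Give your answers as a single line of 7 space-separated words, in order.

Answer: no yes no no no no no

Derivation:
(42,23): row=0b101010, col=0b10111, row AND col = 0b10 = 2; 2 != 23 -> empty
(229,225): row=0b11100101, col=0b11100001, row AND col = 0b11100001 = 225; 225 == 225 -> filled
(206,45): row=0b11001110, col=0b101101, row AND col = 0b1100 = 12; 12 != 45 -> empty
(230,57): row=0b11100110, col=0b111001, row AND col = 0b100000 = 32; 32 != 57 -> empty
(213,195): row=0b11010101, col=0b11000011, row AND col = 0b11000001 = 193; 193 != 195 -> empty
(131,82): row=0b10000011, col=0b1010010, row AND col = 0b10 = 2; 2 != 82 -> empty
(148,145): row=0b10010100, col=0b10010001, row AND col = 0b10010000 = 144; 144 != 145 -> empty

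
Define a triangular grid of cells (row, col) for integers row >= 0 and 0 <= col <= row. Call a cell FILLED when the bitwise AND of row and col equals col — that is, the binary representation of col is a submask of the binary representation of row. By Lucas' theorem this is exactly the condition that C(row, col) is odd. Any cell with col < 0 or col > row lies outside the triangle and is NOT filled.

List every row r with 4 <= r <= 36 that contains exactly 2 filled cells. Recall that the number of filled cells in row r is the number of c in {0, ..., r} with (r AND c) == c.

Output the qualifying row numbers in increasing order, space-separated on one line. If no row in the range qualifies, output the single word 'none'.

Row r has 2^popcount(r) filled cells, so we need popcount(r) = log2(2) = 1.
Scan r = 4..36 and keep those with exactly 1 one-bits:
r=4=100 popcount=1 -> KEEP
r=5=101 popcount=2 -> skip
r=6=110 popcount=2 -> skip
r=7=111 popcount=3 -> skip
r=8=1000 popcount=1 -> KEEP
r=9=1001 popcount=2 -> skip
r=10=1010 popcount=2 -> skip
r=11=1011 popcount=3 -> skip
r=12=1100 popcount=2 -> skip
r=13=1101 popcount=3 -> skip
r=14=1110 popcount=3 -> skip
r=15=1111 popcount=4 -> skip
r=16=10000 popcount=1 -> KEEP
r=17=10001 popcount=2 -> skip
r=18=10010 popcount=2 -> skip
r=19=10011 popcount=3 -> skip
r=20=10100 popcount=2 -> skip
r=21=10101 popcount=3 -> skip
r=22=10110 popcount=3 -> skip
r=23=10111 popcount=4 -> skip
r=24=11000 popcount=2 -> skip
r=25=11001 popcount=3 -> skip
r=26=11010 popcount=3 -> skip
r=27=11011 popcount=4 -> skip
r=28=11100 popcount=3 -> skip
r=29=11101 popcount=4 -> skip
r=30=11110 popcount=4 -> skip
r=31=11111 popcount=5 -> skip
r=32=100000 popcount=1 -> KEEP
r=33=100001 popcount=2 -> skip
r=34=100010 popcount=2 -> skip
r=35=100011 popcount=3 -> skip
r=36=100100 popcount=2 -> skip
Kept rows: 4 8 16 32

Answer: 4 8 16 32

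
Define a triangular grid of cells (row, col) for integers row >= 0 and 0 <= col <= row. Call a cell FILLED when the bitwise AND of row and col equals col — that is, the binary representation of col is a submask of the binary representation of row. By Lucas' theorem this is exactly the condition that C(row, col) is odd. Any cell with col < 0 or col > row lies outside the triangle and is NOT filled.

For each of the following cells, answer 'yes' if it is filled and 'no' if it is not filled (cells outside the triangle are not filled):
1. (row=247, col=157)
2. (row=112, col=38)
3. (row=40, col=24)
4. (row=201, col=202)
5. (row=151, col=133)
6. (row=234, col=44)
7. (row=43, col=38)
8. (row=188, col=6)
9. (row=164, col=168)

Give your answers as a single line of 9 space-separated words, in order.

(247,157): row=0b11110111, col=0b10011101, row AND col = 0b10010101 = 149; 149 != 157 -> empty
(112,38): row=0b1110000, col=0b100110, row AND col = 0b100000 = 32; 32 != 38 -> empty
(40,24): row=0b101000, col=0b11000, row AND col = 0b1000 = 8; 8 != 24 -> empty
(201,202): col outside [0, 201] -> not filled
(151,133): row=0b10010111, col=0b10000101, row AND col = 0b10000101 = 133; 133 == 133 -> filled
(234,44): row=0b11101010, col=0b101100, row AND col = 0b101000 = 40; 40 != 44 -> empty
(43,38): row=0b101011, col=0b100110, row AND col = 0b100010 = 34; 34 != 38 -> empty
(188,6): row=0b10111100, col=0b110, row AND col = 0b100 = 4; 4 != 6 -> empty
(164,168): col outside [0, 164] -> not filled

Answer: no no no no yes no no no no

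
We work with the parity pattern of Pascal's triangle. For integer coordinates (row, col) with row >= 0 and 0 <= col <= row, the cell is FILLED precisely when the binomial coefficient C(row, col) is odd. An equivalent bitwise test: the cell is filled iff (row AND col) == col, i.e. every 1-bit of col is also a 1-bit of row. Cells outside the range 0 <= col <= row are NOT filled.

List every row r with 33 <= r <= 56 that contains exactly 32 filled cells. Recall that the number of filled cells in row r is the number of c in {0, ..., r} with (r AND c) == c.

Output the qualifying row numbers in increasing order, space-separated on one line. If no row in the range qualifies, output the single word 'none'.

Row r has 2^popcount(r) filled cells, so we need popcount(r) = log2(32) = 5.
Scan r = 33..56 and keep those with exactly 5 one-bits:
r=33=100001 popcount=2 -> skip
r=34=100010 popcount=2 -> skip
r=35=100011 popcount=3 -> skip
r=36=100100 popcount=2 -> skip
r=37=100101 popcount=3 -> skip
r=38=100110 popcount=3 -> skip
r=39=100111 popcount=4 -> skip
r=40=101000 popcount=2 -> skip
r=41=101001 popcount=3 -> skip
r=42=101010 popcount=3 -> skip
r=43=101011 popcount=4 -> skip
r=44=101100 popcount=3 -> skip
r=45=101101 popcount=4 -> skip
r=46=101110 popcount=4 -> skip
r=47=101111 popcount=5 -> KEEP
r=48=110000 popcount=2 -> skip
r=49=110001 popcount=3 -> skip
r=50=110010 popcount=3 -> skip
r=51=110011 popcount=4 -> skip
r=52=110100 popcount=3 -> skip
r=53=110101 popcount=4 -> skip
r=54=110110 popcount=4 -> skip
r=55=110111 popcount=5 -> KEEP
r=56=111000 popcount=3 -> skip
Kept rows: 47 55

Answer: 47 55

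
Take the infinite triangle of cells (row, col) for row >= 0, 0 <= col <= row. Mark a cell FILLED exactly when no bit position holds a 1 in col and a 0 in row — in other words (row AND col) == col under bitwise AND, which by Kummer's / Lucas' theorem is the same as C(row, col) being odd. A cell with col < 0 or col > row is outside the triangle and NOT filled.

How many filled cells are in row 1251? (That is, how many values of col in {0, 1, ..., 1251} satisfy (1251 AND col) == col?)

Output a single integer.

Answer: 64

Derivation:
1251 in binary = 10011100011
popcount(1251) = number of 1-bits in 10011100011 = 6
A col c satisfies (1251 AND c) == c iff every set bit of c is also set in 1251; each of the 6 set bits of 1251 can independently be on or off in c.
count = 2^6 = 64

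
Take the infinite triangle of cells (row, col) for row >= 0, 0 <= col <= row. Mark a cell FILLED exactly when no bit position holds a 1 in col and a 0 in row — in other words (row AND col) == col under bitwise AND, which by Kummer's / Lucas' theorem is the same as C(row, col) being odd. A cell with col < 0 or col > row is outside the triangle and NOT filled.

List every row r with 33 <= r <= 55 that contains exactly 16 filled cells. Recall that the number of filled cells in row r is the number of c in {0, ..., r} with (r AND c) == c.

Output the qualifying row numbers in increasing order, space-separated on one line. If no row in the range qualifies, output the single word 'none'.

Answer: 39 43 45 46 51 53 54

Derivation:
Row r has 2^popcount(r) filled cells, so we need popcount(r) = log2(16) = 4.
Scan r = 33..55 and keep those with exactly 4 one-bits:
r=33=100001 popcount=2 -> skip
r=34=100010 popcount=2 -> skip
r=35=100011 popcount=3 -> skip
r=36=100100 popcount=2 -> skip
r=37=100101 popcount=3 -> skip
r=38=100110 popcount=3 -> skip
r=39=100111 popcount=4 -> KEEP
r=40=101000 popcount=2 -> skip
r=41=101001 popcount=3 -> skip
r=42=101010 popcount=3 -> skip
r=43=101011 popcount=4 -> KEEP
r=44=101100 popcount=3 -> skip
r=45=101101 popcount=4 -> KEEP
r=46=101110 popcount=4 -> KEEP
r=47=101111 popcount=5 -> skip
r=48=110000 popcount=2 -> skip
r=49=110001 popcount=3 -> skip
r=50=110010 popcount=3 -> skip
r=51=110011 popcount=4 -> KEEP
r=52=110100 popcount=3 -> skip
r=53=110101 popcount=4 -> KEEP
r=54=110110 popcount=4 -> KEEP
r=55=110111 popcount=5 -> skip
Kept rows: 39 43 45 46 51 53 54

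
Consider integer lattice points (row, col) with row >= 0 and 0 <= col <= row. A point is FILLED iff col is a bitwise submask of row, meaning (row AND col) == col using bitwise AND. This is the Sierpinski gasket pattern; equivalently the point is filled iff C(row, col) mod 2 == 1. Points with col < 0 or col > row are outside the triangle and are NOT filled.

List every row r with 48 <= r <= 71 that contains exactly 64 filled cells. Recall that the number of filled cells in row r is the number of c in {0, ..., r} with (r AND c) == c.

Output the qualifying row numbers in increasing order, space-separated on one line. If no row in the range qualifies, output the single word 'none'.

Row r has 2^popcount(r) filled cells, so we need popcount(r) = log2(64) = 6.
Scan r = 48..71 and keep those with exactly 6 one-bits:
r=48=110000 popcount=2 -> skip
r=49=110001 popcount=3 -> skip
r=50=110010 popcount=3 -> skip
r=51=110011 popcount=4 -> skip
r=52=110100 popcount=3 -> skip
r=53=110101 popcount=4 -> skip
r=54=110110 popcount=4 -> skip
r=55=110111 popcount=5 -> skip
r=56=111000 popcount=3 -> skip
r=57=111001 popcount=4 -> skip
r=58=111010 popcount=4 -> skip
r=59=111011 popcount=5 -> skip
r=60=111100 popcount=4 -> skip
r=61=111101 popcount=5 -> skip
r=62=111110 popcount=5 -> skip
r=63=111111 popcount=6 -> KEEP
r=64=1000000 popcount=1 -> skip
r=65=1000001 popcount=2 -> skip
r=66=1000010 popcount=2 -> skip
r=67=1000011 popcount=3 -> skip
r=68=1000100 popcount=2 -> skip
r=69=1000101 popcount=3 -> skip
r=70=1000110 popcount=3 -> skip
r=71=1000111 popcount=4 -> skip
Kept rows: 63

Answer: 63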